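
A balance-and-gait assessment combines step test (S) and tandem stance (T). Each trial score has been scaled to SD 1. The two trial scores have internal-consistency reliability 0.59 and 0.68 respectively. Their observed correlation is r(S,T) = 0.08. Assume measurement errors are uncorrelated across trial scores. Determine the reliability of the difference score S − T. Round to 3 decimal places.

0.603

Var(S−T) = 1 + 1 − 2·0.08 = 2 − 0.16 = 1.84.
Because errors are independent across components, Cov(Tᵢ,Tⱼ) = Cov(Xᵢ,Xⱼ); the off-diagonal part of the true-score variance is the same as above.
True-score variance = [0.59 + 0.68] − 0.16 = 1.27 − 0.16 = 1.11.
Reliability = 1.11 / 1.84 = 0.603.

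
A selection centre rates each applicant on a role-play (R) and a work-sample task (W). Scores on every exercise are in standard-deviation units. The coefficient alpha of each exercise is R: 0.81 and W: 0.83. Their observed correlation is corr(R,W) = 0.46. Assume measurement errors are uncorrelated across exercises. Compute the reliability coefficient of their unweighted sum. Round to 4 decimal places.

0.8767

Var(R+W) = 2 + 2·[0.46] = 2 + 0.92 = 2.92.
With uncorrelated errors the cross-covariances are all true-score covariance, so they carry over unchanged; only the diagonal terms shrink to ρᵢσᵢ².
True-score variance = [0.81 + 0.83] + 0.92 = 1.64 + 0.92 = 2.56.
Reliability = 2.56 / 2.92 = 0.8767.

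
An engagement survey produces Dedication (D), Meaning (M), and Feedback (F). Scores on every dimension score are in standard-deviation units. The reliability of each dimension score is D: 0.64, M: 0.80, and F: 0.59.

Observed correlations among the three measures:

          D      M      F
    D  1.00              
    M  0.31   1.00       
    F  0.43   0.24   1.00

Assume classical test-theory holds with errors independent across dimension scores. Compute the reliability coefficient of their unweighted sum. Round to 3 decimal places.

0.804

Var(D+M+F) = 3 + 2·[0.31 + 0.43 + 0.24] = 3 + 1.96 = 4.96.
Because errors are independent across components, Cov(Tᵢ,Tⱼ) = Cov(Xᵢ,Xⱼ); the off-diagonal part of the true-score variance is the same as above.
True-score variance = [0.64 + 0.80 + 0.59] + 1.96 = 2.03 + 1.96 = 3.99.
Reliability = 3.99 / 4.96 = 0.804.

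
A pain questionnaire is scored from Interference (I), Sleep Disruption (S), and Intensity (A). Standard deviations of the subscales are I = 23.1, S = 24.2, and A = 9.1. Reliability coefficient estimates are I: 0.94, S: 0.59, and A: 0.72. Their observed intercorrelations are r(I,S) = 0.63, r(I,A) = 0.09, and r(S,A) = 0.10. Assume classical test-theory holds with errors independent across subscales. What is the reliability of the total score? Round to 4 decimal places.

0.8515

Var(I+S+A) = 23.1² + 24.2² + 9.1² + 2·[23.1·24.2·0.63 + 23.1·9.1·0.09 + 24.2·9.1·0.10] = 1202.06 + 786.247 = 1988.31.
With uncorrelated errors the cross-covariances are all true-score covariance, so they carry over unchanged; only the diagonal terms shrink to ρᵢσᵢ².
True-score variance = [23.1²·0.94 + 24.2²·0.59 + 9.1²·0.72] + 786.247 = 906.744 + 786.247 = 1692.99.
Reliability = 1692.99 / 1988.31 = 0.8515.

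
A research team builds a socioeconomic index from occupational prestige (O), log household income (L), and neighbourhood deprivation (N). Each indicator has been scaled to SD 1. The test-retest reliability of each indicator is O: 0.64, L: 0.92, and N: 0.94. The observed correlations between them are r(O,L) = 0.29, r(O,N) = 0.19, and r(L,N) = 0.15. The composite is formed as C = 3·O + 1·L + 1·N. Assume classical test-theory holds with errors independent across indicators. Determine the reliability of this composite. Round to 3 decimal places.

0.762

Var(C) = 3² + 1 + 1 + 2·[3·0.29 + 3·0.19 + 0.15] = 11 + 3.18 = 14.18.
Under uncorrelated errors the observed covariances equal the true-score covariances, so only the own-variance terms attenuate.
True-score variance = [3²·0.64 + 0.92 + 0.94] + 3.18 = 7.62 + 3.18 = 10.8.
Reliability = 10.8 / 14.18 = 0.762.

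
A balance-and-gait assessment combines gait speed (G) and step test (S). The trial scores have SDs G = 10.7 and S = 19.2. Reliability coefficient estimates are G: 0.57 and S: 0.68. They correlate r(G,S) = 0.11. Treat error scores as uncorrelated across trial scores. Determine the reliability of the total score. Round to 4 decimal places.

0.6835

Var(G+S) = 10.7² + 19.2² + 2·[10.7·19.2·0.11] = 483.13 + 45.1968 = 528.327.
Because errors are independent across components, Cov(Tᵢ,Tⱼ) = Cov(Xᵢ,Xⱼ); the off-diagonal part of the true-score variance is the same as above.
True-score variance = [10.7²·0.57 + 19.2²·0.68] + 45.1968 = 315.935 + 45.1968 = 361.131.
Reliability = 361.131 / 528.327 = 0.6835.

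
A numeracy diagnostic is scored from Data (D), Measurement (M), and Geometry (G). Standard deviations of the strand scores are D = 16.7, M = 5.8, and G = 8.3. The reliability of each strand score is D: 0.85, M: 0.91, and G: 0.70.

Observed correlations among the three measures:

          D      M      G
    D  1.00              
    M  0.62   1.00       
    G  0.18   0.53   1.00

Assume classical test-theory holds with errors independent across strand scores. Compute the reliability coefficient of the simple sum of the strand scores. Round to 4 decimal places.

Var(D+M+G) = 16.7² + 5.8² + 8.3² + 2·[16.7·5.8·0.62 + 16.7·8.3·0.18 + 5.8·8.3·0.53] = 381.42 + 221.034 = 602.454.
Because errors are independent across components, Cov(Tᵢ,Tⱼ) = Cov(Xᵢ,Xⱼ); the off-diagonal part of the true-score variance is the same as above.
True-score variance = [16.7²·0.85 + 5.8²·0.91 + 8.3²·0.70] + 221.034 = 315.892 + 221.034 = 536.926.
Reliability = 536.926 / 602.454 = 0.8912.

0.8912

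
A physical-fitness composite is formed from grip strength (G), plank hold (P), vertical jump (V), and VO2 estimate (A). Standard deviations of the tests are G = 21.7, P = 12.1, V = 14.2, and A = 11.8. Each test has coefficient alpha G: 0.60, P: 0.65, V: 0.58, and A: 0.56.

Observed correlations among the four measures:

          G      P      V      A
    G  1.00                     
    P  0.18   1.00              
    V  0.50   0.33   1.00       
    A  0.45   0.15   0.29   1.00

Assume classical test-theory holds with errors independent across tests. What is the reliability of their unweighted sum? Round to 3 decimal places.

0.791

Var(G+P+V+A) = 21.7² + 12.1² + 14.2² + 11.8² + 2·[21.7·12.1·0.18 + 21.7·14.2·0.50 + 21.7·11.8·0.45 + 12.1·14.2·0.33 + 12.1·11.8·0.15 + 14.2·11.8·0.29] = 958.18 + 886.539 = 1844.72.
Because errors are independent across components, Cov(Tᵢ,Tⱼ) = Cov(Xᵢ,Xⱼ); the off-diagonal part of the true-score variance is the same as above.
True-score variance = [21.7²·0.60 + 12.1²·0.65 + 14.2²·0.58 + 11.8²·0.56] + 886.539 = 572.626 + 886.539 = 1459.17.
Reliability = 1459.17 / 1844.72 = 0.791.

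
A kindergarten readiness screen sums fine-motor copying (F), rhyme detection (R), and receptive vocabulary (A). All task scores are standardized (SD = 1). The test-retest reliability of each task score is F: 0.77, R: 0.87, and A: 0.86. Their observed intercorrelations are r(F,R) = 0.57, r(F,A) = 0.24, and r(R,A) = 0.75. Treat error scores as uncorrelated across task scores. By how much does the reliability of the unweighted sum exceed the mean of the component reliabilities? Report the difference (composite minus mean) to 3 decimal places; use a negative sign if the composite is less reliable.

Var(sum) = 3 + 3.12 = 6.12; true-score variance = 2.5 + 3.12 = 5.62; composite reliability = 0.9183.
Mean component reliability = 0.8333.
Difference = 0.9183 − 0.8333 = 0.085.

0.085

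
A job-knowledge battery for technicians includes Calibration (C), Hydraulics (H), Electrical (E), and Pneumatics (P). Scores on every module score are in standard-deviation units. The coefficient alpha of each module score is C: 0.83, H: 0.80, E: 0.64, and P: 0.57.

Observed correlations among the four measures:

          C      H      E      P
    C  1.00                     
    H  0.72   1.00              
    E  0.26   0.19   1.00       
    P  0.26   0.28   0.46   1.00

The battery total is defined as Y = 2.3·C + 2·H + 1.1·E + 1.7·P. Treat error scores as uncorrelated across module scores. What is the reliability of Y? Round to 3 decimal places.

0.879

Var(Y) = 2.3² + 2² + 1.1² + 1.7² + 2·[4.6·0.72 + 2.53·0.26 + 3.91·0.26 + 2.2·0.19 + 3.4·0.28 + 1.87·0.46] = 13.39 + 14.4332 = 27.8232.
Because errors are independent across components, Cov(Tᵢ,Tⱼ) = Cov(Xᵢ,Xⱼ); the off-diagonal part of the true-score variance is the same as above.
True-score variance = [2.3²·0.83 + 2²·0.80 + 1.1²·0.64 + 1.7²·0.57] + 14.4332 = 10.0124 + 14.4332 = 24.4456.
Reliability = 24.4456 / 27.8232 = 0.879.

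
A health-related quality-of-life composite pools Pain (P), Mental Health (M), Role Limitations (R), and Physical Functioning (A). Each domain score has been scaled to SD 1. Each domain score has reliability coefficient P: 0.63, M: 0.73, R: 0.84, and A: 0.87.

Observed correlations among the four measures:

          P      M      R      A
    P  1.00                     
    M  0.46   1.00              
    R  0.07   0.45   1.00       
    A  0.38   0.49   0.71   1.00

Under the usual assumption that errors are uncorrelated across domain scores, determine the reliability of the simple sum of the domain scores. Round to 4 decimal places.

0.8980

Var(P+M+R+A) = 4 + 2·[0.46 + 0.07 + 0.38 + 0.45 + 0.49 + 0.71] = 4 + 5.12 = 9.12.
Under uncorrelated errors the observed covariances equal the true-score covariances, so only the own-variance terms attenuate.
True-score variance = [0.63 + 0.73 + 0.84 + 0.87] + 5.12 = 3.07 + 5.12 = 8.19.
Reliability = 8.19 / 9.12 = 0.8980.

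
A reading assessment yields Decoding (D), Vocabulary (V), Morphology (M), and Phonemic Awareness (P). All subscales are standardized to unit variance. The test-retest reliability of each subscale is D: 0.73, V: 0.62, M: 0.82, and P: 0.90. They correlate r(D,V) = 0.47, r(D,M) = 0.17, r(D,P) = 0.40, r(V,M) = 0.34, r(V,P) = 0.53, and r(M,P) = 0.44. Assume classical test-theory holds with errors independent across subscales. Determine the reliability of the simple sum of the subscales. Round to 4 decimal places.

Var(D+V+M+P) = 4 + 2·[0.47 + 0.17 + 0.40 + 0.34 + 0.53 + 0.44] = 4 + 4.7 = 8.7.
Under uncorrelated errors the observed covariances equal the true-score covariances, so only the own-variance terms attenuate.
True-score variance = [0.73 + 0.62 + 0.82 + 0.90] + 4.7 = 3.07 + 4.7 = 7.77.
Reliability = 7.77 / 8.7 = 0.8931.

0.8931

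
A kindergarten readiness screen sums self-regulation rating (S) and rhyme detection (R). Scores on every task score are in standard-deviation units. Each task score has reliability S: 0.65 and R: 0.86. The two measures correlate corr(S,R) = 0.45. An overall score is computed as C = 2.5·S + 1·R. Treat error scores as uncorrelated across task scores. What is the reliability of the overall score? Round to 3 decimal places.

Var(C) = 2.5² + 1 + 2·[2.5·0.45] = 7.25 + 2.25 = 9.5.
Because errors are independent across components, Cov(Tᵢ,Tⱼ) = Cov(Xᵢ,Xⱼ); the off-diagonal part of the true-score variance is the same as above.
True-score variance = [2.5²·0.65 + 0.86] + 2.25 = 4.9225 + 2.25 = 7.1725.
Reliability = 7.1725 / 9.5 = 0.755.

0.755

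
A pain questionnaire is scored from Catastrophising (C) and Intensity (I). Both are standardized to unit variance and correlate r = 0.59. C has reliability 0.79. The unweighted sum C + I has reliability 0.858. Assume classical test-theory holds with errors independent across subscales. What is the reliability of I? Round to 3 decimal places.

Var(C+I) = 2 + 2·0.59 = 3.180.
True-score variance = ρ_C + ρ_I + 2·0.59, so 0.858 = (0.79 + ρ_I + 1.18) / 3.180.
ρ_I = 0.858·3.180 − 0.79 − 1.18 = 0.758.

0.758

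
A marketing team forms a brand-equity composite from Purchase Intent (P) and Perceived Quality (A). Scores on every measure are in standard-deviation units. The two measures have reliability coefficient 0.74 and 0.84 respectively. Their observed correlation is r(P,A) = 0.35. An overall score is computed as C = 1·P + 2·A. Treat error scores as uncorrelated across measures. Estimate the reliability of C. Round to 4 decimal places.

0.8594

Var(C) = 1 + 2² + 2·[2·0.35] = 5 + 1.4 = 6.4.
Under uncorrelated errors the observed covariances equal the true-score covariances, so only the own-variance terms attenuate.
True-score variance = [0.74 + 2²·0.84] + 1.4 = 4.1 + 1.4 = 5.5.
Reliability = 5.5 / 6.4 = 0.8594.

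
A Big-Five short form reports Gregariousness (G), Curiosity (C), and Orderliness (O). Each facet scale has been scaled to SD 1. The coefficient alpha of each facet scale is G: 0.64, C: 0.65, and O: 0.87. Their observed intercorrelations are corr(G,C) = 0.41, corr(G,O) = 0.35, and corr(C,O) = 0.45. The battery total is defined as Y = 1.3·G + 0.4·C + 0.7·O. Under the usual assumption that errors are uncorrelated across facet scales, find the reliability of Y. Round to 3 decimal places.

Var(Y) = 1.3² + 0.4² + 0.7² + 2·[0.52·0.41 + 0.91·0.35 + 0.28·0.45] = 2.34 + 1.3154 = 3.6554.
Under uncorrelated errors the observed covariances equal the true-score covariances, so only the own-variance terms attenuate.
True-score variance = [1.3²·0.64 + 0.4²·0.65 + 0.7²·0.87] + 1.3154 = 1.6119 + 1.3154 = 2.9273.
Reliability = 2.9273 / 3.6554 = 0.801.

0.801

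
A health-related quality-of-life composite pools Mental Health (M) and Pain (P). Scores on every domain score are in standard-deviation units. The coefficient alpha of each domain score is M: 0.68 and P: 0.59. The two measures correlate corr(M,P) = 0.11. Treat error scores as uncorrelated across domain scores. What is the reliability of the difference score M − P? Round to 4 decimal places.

0.5899

Var(M−P) = 1 + 1 − 2·0.11 = 2 − 0.22 = 1.78.
Under uncorrelated errors the observed covariances equal the true-score covariances, so only the own-variance terms attenuate.
True-score variance = [0.68 + 0.59] − 0.22 = 1.27 − 0.22 = 1.05.
Reliability = 1.05 / 1.78 = 0.5899.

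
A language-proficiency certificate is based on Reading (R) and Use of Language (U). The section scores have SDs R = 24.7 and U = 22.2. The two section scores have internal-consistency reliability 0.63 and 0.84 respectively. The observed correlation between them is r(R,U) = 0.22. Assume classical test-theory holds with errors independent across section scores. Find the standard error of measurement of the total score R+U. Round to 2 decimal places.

Var(total) = 1102.93 + 241.27 = 1344.2.
True-score variance = 798.342 + 241.27 = 1039.61, so reliability = 0.7734.
Error variance = 1344.2 − 1039.61 = 304.588; SEM = √304.588 = 17.45.

17.45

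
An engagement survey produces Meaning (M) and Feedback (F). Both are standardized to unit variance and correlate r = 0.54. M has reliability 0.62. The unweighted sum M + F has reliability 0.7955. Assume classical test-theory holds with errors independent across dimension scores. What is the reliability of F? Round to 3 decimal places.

Var(M+F) = 2 + 2·0.54 = 3.080.
True-score variance = ρ_M + ρ_F + 2·0.54, so 0.7955 = (0.62 + ρ_F + 1.08) / 3.080.
ρ_F = 0.7955·3.080 − 0.62 − 1.08 = 0.750.

0.750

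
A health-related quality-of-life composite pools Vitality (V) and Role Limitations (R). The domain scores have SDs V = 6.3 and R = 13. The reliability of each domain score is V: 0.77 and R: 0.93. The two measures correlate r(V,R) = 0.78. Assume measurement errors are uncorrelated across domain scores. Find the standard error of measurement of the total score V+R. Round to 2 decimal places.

4.58

Var(total) = 208.69 + 127.764 = 336.454.
True-score variance = 187.731 + 127.764 = 315.495, so reliability = 0.9377.
Error variance = 336.454 − 315.495 = 20.9587; SEM = √20.9587 = 4.58.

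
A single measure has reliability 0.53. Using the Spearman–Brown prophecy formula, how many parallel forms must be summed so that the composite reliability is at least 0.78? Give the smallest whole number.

4

k ≥ ρ*(1−ρ₁)/(ρ₁(1−ρ*)) = 0.78·0.47 / (0.53·0.22) = 3.144.
Smallest integer k = 4.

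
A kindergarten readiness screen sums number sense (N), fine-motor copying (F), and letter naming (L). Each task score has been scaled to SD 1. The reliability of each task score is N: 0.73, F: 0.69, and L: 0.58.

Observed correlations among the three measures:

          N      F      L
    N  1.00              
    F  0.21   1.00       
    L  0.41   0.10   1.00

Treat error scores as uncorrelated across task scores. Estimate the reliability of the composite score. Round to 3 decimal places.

0.775

Var(N+F+L) = 3 + 2·[0.21 + 0.41 + 0.10] = 3 + 1.44 = 4.44.
Because errors are independent across components, Cov(Tᵢ,Tⱼ) = Cov(Xᵢ,Xⱼ); the off-diagonal part of the true-score variance is the same as above.
True-score variance = [0.73 + 0.69 + 0.58] + 1.44 = 2 + 1.44 = 3.44.
Reliability = 3.44 / 4.44 = 0.775.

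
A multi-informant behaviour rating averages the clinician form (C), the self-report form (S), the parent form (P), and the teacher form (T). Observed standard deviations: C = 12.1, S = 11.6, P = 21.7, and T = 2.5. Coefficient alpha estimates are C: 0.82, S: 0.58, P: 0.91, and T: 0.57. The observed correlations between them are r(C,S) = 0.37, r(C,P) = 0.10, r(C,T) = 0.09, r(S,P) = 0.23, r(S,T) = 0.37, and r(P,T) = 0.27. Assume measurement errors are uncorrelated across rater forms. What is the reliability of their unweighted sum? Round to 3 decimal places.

0.882

Var(C+S+P+T) = 12.1² + 11.6² + 21.7² + 2.5² + 2·[12.1·11.6·0.37 + 12.1·21.7·0.10 + 12.1·2.5·0.09 + 11.6·21.7·0.23 + 11.6·2.5·0.37 + 21.7·2.5·0.27] = 758.11 + 328.372 = 1086.48.
With uncorrelated errors the cross-covariances are all true-score covariance, so they carry over unchanged; only the diagonal terms shrink to ρᵢσᵢ².
True-score variance = [12.1²·0.82 + 11.6²·0.58 + 21.7²·0.91 + 2.5²·0.57] + 328.372 = 630.173 + 328.372 = 958.545.
Reliability = 958.545 / 1086.48 = 0.882.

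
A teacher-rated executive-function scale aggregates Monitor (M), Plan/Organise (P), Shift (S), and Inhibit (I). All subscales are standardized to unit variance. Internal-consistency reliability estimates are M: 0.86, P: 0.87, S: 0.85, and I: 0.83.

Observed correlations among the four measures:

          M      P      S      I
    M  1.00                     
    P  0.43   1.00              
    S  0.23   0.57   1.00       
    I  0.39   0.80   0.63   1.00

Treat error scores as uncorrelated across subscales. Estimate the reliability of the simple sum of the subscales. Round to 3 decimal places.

Var(M+P+S+I) = 4 + 2·[0.43 + 0.23 + 0.39 + 0.57 + 0.80 + 0.63] = 4 + 6.1 = 10.1.
Under uncorrelated errors the observed covariances equal the true-score covariances, so only the own-variance terms attenuate.
True-score variance = [0.86 + 0.87 + 0.85 + 0.83] + 6.1 = 3.41 + 6.1 = 9.51.
Reliability = 9.51 / 10.1 = 0.942.

0.942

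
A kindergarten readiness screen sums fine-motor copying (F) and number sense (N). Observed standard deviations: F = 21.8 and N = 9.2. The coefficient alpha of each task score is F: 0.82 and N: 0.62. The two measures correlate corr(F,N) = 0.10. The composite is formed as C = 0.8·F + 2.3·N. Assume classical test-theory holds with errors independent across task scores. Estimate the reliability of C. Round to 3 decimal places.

0.728

Var(C) = 0.8²·21.8² + 2.3²·9.2² + 2·[1.84·21.8·9.2·0.10] = 751.899 + 73.8061 = 825.705.
With uncorrelated errors the cross-covariances are all true-score covariance, so they carry over unchanged; only the diagonal terms shrink to ρᵢσᵢ².
True-score variance = [0.8²·21.8²·0.82 + 2.3²·9.2²·0.62] + 73.8061 = 527.008 + 73.8061 = 600.814.
Reliability = 600.814 / 825.705 = 0.728.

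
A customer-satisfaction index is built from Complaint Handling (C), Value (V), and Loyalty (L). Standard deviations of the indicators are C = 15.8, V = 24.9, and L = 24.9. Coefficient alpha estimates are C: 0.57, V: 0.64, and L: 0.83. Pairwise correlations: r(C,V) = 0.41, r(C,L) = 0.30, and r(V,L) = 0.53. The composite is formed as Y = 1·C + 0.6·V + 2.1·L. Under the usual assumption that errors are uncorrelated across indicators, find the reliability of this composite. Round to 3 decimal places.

Var(Y) = 15.8² + 0.6²·24.9² + 2.1²·24.9² + 2·[0.6·15.8·24.9·0.41 + 2.1·15.8·24.9·0.30 + 1.26·24.9·24.9·0.53] = 3207.09 + 1517.36 = 4724.44.
Under uncorrelated errors the observed covariances equal the true-score covariances, so only the own-variance terms attenuate.
True-score variance = [15.8²·0.57 + 0.6²·24.9²·0.64 + 2.1²·24.9²·0.83] + 1517.36 = 2554.57 + 1517.36 = 4071.92.
Reliability = 4071.92 / 4724.44 = 0.862.

0.862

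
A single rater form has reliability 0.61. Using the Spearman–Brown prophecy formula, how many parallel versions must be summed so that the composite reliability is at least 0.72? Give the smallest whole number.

k ≥ ρ*(1−ρ₁)/(ρ₁(1−ρ*)) = 0.72·0.39 / (0.61·0.28) = 1.644.
Smallest integer k = 2.

2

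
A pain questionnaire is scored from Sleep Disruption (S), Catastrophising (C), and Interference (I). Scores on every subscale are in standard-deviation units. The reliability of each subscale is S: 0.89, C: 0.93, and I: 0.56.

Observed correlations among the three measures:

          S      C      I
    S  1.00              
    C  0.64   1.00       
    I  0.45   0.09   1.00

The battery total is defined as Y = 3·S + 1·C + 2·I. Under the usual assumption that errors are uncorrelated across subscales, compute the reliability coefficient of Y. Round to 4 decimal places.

0.8805

Var(Y) = 3² + 1 + 2² + 2·[3·0.64 + 6·0.45 + 2·0.09] = 14 + 9.6 = 23.6.
Under uncorrelated errors the observed covariances equal the true-score covariances, so only the own-variance terms attenuate.
True-score variance = [3²·0.89 + 0.93 + 2²·0.56] + 9.6 = 11.18 + 9.6 = 20.78.
Reliability = 20.78 / 23.6 = 0.8805.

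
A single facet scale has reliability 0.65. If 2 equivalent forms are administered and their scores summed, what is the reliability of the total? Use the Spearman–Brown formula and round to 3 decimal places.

ρ_k = kρ / (1 + (k−1)ρ) = 2·0.65 / (1 + 1·0.65) = 1.300 / 1.650 = 0.788.

0.788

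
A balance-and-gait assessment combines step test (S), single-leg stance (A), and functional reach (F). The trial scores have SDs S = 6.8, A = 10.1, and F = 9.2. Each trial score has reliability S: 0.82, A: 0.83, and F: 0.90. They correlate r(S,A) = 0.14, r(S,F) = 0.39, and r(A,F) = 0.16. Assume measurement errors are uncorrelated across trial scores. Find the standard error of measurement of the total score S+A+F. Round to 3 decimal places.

5.842

Var(total) = 232.89 + 97.7616 = 330.652.
True-score variance = 198.761 + 97.7616 = 296.523, so reliability = 0.8968.
Error variance = 330.652 − 296.523 = 34.1289; SEM = √34.1289 = 5.842.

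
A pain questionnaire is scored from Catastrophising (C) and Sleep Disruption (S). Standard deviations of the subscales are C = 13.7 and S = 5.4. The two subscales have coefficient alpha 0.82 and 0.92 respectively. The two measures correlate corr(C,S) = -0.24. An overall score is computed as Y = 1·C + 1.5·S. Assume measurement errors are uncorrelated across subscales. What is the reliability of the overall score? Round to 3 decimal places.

Var(Y) = 13.7² + 1.5²·5.4² + 2·[1.5·13.7·5.4·(-0.24)] = 253.3 − 53.2656 = 200.034.
With uncorrelated errors the cross-covariances are all true-score covariance, so they carry over unchanged; only the diagonal terms shrink to ρᵢσᵢ².
True-score variance = [13.7²·0.82 + 1.5²·5.4²·0.92] − 53.2656 = 214.267 − 53.2656 = 161.001.
Reliability = 161.001 / 200.034 = 0.805.

0.805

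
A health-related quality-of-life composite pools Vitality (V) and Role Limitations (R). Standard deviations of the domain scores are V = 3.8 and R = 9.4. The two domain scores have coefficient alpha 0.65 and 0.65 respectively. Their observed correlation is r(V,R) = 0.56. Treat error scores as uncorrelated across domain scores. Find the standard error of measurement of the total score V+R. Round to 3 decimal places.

Var(total) = 102.8 + 40.0064 = 142.806.
True-score variance = 66.82 + 40.0064 = 106.826, so reliability = 0.7481.
Error variance = 142.806 − 106.826 = 35.98; SEM = √35.98 = 5.998.

5.998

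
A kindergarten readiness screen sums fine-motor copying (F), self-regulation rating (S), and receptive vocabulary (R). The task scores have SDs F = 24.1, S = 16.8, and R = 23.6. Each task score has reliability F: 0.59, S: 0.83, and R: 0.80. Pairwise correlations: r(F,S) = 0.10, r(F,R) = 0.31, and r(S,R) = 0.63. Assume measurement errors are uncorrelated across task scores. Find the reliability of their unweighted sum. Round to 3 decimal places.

Var(F+S+R) = 24.1² + 16.8² + 23.6² + 2·[24.1·16.8·0.10 + 24.1·23.6·0.31 + 16.8·23.6·0.63] = 1420.01 + 933.172 = 2353.18.
Because errors are independent across components, Cov(Tᵢ,Tⱼ) = Cov(Xᵢ,Xⱼ); the off-diagonal part of the true-score variance is the same as above.
True-score variance = [24.1²·0.59 + 16.8²·0.83 + 23.6²·0.80] + 933.172 = 1022.51 + 933.172 = 1955.68.
Reliability = 1955.68 / 2353.18 = 0.831.

0.831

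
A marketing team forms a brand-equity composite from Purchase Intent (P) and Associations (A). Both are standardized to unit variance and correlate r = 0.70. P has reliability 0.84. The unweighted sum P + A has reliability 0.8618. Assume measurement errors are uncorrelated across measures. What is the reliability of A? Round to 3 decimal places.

0.690

Var(P+A) = 2 + 2·0.70 = 3.400.
True-score variance = ρ_P + ρ_A + 2·0.70, so 0.8618 = (0.84 + ρ_A + 1.40) / 3.400.
ρ_A = 0.8618·3.400 − 0.84 − 1.40 = 0.690.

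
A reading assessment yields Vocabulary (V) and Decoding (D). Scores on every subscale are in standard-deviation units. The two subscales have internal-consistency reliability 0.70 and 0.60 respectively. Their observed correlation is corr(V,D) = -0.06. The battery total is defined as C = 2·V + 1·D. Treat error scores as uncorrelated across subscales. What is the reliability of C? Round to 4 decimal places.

Var(C) = 2² + 1 + 2·[2·(-0.06)] = 5 − 0.24 = 4.76.
With uncorrelated errors the cross-covariances are all true-score covariance, so they carry over unchanged; only the diagonal terms shrink to ρᵢσᵢ².
True-score variance = [2²·0.70 + 0.60] − 0.24 = 3.4 − 0.24 = 3.16.
Reliability = 3.16 / 4.76 = 0.6639.

0.6639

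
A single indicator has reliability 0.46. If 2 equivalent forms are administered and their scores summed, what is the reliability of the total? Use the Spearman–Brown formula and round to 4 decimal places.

0.6301

ρ_k = kρ / (1 + (k−1)ρ) = 2·0.46 / (1 + 1·0.46) = 0.920 / 1.460 = 0.6301.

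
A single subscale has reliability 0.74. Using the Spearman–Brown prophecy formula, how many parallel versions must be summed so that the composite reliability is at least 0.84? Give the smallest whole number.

2

k ≥ ρ*(1−ρ₁)/(ρ₁(1−ρ*)) = 0.84·0.26 / (0.74·0.16) = 1.845.
Smallest integer k = 2.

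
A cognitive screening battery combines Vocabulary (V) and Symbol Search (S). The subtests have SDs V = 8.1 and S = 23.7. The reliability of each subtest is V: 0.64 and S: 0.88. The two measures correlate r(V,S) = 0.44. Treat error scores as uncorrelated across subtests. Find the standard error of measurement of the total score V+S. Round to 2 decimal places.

9.54

Var(total) = 627.3 + 168.934 = 796.234.
True-score variance = 536.278 + 168.934 = 705.211, so reliability = 0.8857.
Error variance = 796.234 − 705.211 = 91.0224; SEM = √91.0224 = 9.54.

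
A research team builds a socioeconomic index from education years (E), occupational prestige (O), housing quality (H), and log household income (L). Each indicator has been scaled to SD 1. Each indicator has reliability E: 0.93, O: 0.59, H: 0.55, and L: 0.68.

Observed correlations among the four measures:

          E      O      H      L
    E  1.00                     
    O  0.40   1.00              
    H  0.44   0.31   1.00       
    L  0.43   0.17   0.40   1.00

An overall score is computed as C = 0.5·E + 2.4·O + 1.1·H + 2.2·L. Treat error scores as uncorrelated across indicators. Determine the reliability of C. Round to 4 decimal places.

0.7743

Var(C) = 0.5² + 2.4² + 1.1² + 2.2² + 2·[1.2·0.40 + 0.55·0.44 + 1.1·0.43 + 2.64·0.31 + 5.28·0.17 + 2.42·0.40] = 12.06 + 7.758 = 19.818.
With uncorrelated errors the cross-covariances are all true-score covariance, so they carry over unchanged; only the diagonal terms shrink to ρᵢσᵢ².
True-score variance = [0.5²·0.93 + 2.4²·0.59 + 1.1²·0.55 + 2.2²·0.68] + 7.758 = 7.5876 + 7.758 = 15.3456.
Reliability = 15.3456 / 19.818 = 0.7743.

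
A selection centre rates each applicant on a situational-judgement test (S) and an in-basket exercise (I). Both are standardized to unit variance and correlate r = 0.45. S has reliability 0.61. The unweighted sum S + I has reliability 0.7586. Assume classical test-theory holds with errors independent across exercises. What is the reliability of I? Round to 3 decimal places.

Var(S+I) = 2 + 2·0.45 = 2.900.
True-score variance = ρ_S + ρ_I + 2·0.45, so 0.7586 = (0.61 + ρ_I + 0.90) / 2.900.
ρ_I = 0.7586·2.900 − 0.61 − 0.90 = 0.690.

0.690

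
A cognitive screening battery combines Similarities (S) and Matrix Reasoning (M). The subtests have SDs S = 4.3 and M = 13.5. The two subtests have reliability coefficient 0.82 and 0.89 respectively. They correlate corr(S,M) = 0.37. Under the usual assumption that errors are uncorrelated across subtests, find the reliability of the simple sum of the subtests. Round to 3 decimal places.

Var(S+M) = 4.3² + 13.5² + 2·[4.3·13.5·0.37] = 200.74 + 42.957 = 243.697.
With uncorrelated errors the cross-covariances are all true-score covariance, so they carry over unchanged; only the diagonal terms shrink to ρᵢσᵢ².
True-score variance = [4.3²·0.82 + 13.5²·0.89] + 42.957 = 177.364 + 42.957 = 220.321.
Reliability = 220.321 / 243.697 = 0.904.

0.904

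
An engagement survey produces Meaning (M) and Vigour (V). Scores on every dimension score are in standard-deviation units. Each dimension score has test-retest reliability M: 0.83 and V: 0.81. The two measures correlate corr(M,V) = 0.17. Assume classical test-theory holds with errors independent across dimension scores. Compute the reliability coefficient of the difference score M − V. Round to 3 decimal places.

Var(M−V) = 1 + 1 − 2·0.17 = 2 − 0.34 = 1.66.
Under uncorrelated errors the observed covariances equal the true-score covariances, so only the own-variance terms attenuate.
True-score variance = [0.83 + 0.81] − 0.34 = 1.64 − 0.34 = 1.3.
Reliability = 1.3 / 1.66 = 0.783.

0.783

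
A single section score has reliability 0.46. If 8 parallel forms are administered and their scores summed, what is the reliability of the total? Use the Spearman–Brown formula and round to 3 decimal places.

0.872

ρ_k = kρ / (1 + (k−1)ρ) = 8·0.46 / (1 + 7·0.46) = 3.680 / 4.220 = 0.872.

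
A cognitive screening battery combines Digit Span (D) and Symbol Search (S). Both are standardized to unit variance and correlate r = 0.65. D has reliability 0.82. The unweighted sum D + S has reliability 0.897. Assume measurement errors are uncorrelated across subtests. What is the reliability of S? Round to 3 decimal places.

0.840

Var(D+S) = 2 + 2·0.65 = 3.300.
True-score variance = ρ_D + ρ_S + 2·0.65, so 0.897 = (0.82 + ρ_S + 1.30) / 3.300.
ρ_S = 0.897·3.300 − 0.82 − 1.30 = 0.840.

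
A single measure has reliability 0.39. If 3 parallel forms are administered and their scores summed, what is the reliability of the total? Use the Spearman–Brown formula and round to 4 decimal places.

ρ_k = kρ / (1 + (k−1)ρ) = 3·0.39 / (1 + 2·0.39) = 1.170 / 1.780 = 0.6573.

0.6573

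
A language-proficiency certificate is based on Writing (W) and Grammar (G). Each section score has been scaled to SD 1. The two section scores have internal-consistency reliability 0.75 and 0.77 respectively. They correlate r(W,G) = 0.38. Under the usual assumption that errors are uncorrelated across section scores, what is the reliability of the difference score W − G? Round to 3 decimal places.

Var(W−G) = 1 + 1 − 2·0.38 = 2 − 0.76 = 1.24.
Under uncorrelated errors the observed covariances equal the true-score covariances, so only the own-variance terms attenuate.
True-score variance = [0.75 + 0.77] − 0.76 = 1.52 − 0.76 = 0.76.
Reliability = 0.76 / 1.24 = 0.613.

0.613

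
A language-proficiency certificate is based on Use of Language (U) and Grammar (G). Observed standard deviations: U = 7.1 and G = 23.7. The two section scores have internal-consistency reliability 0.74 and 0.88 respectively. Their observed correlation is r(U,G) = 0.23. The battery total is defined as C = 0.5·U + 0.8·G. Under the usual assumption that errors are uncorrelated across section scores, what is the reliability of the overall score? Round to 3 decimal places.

Var(C) = 0.5²·7.1² + 0.8²·23.7² + 2·[0.4·7.1·23.7·0.23] = 372.084 + 30.9617 = 403.046.
With uncorrelated errors the cross-covariances are all true-score covariance, so they carry over unchanged; only the diagonal terms shrink to ρᵢσᵢ².
True-score variance = [0.5²·7.1²·0.74 + 0.8²·23.7²·0.88] + 30.9617 = 325.67 + 30.9617 = 356.631.
Reliability = 356.631 / 403.046 = 0.885.

0.885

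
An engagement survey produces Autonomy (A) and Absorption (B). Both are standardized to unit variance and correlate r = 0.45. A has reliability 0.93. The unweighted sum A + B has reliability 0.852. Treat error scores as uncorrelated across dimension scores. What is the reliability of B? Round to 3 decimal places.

0.641

Var(A+B) = 2 + 2·0.45 = 2.900.
True-score variance = ρ_A + ρ_B + 2·0.45, so 0.852 = (0.93 + ρ_B + 0.90) / 2.900.
ρ_B = 0.852·2.900 − 0.93 − 0.90 = 0.641.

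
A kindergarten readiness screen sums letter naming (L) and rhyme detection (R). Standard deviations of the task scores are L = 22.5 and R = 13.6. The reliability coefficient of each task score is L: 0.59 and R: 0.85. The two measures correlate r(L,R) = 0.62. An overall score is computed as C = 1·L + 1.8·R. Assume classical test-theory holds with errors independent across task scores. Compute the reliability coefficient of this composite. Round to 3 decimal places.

Var(C) = 22.5² + 1.8²·13.6² + 2·[1.8·22.5·13.6·0.62] = 1105.52 + 682.992 = 1788.51.
With uncorrelated errors the cross-covariances are all true-score covariance, so they carry over unchanged; only the diagonal terms shrink to ρᵢσᵢ².
True-score variance = [22.5²·0.59 + 1.8²·13.6²·0.85] + 682.992 = 808.067 + 682.992 = 1491.06.
Reliability = 1491.06 / 1788.51 = 0.834.

0.834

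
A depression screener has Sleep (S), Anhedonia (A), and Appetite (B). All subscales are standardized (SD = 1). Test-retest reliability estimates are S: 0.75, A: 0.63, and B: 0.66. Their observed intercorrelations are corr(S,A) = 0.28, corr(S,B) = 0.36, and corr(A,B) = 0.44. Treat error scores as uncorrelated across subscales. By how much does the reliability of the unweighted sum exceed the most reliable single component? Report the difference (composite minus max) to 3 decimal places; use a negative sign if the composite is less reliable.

Var(sum) = 3 + 2.16 = 5.16; true-score variance = 2.04 + 2.16 = 4.2; composite reliability = 0.8140.
Max component reliability = 0.7500.
Difference = 0.8140 − 0.7500 = 0.064.

0.064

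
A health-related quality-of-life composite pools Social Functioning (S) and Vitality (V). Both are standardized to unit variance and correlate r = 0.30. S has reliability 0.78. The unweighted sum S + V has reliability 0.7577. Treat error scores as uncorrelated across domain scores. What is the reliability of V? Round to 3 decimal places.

0.590

Var(S+V) = 2 + 2·0.30 = 2.600.
True-score variance = ρ_S + ρ_V + 2·0.30, so 0.7577 = (0.78 + ρ_V + 0.60) / 2.600.
ρ_V = 0.7577·2.600 − 0.78 − 0.60 = 0.590.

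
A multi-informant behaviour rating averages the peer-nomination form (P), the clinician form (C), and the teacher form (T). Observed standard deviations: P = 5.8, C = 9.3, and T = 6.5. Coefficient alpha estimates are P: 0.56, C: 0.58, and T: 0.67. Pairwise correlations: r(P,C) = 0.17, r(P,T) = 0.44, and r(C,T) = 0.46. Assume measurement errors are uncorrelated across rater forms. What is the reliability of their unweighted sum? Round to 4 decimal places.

0.7586

Var(P+C+T) = 5.8² + 9.3² + 6.5² + 2·[5.8·9.3·0.17 + 5.8·6.5·0.44 + 9.3·6.5·0.46] = 162.38 + 107.13 = 269.51.
Under uncorrelated errors the observed covariances equal the true-score covariances, so only the own-variance terms attenuate.
True-score variance = [5.8²·0.56 + 9.3²·0.58 + 6.5²·0.67] + 107.13 = 97.3101 + 107.13 = 204.44.
Reliability = 204.44 / 269.51 = 0.7586.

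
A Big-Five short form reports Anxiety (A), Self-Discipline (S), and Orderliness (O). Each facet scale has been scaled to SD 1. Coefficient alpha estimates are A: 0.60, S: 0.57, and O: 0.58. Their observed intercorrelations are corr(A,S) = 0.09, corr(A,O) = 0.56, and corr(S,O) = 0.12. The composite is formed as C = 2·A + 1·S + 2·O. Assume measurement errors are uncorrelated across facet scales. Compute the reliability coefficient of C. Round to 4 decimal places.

Var(C) = 2² + 1 + 2² + 2·[2·0.09 + 4·0.56 + 2·0.12] = 9 + 5.32 = 14.32.
Because errors are independent across components, Cov(Tᵢ,Tⱼ) = Cov(Xᵢ,Xⱼ); the off-diagonal part of the true-score variance is the same as above.
True-score variance = [2²·0.60 + 0.57 + 2²·0.58] + 5.32 = 5.29 + 5.32 = 10.61.
Reliability = 10.61 / 14.32 = 0.7409.

0.7409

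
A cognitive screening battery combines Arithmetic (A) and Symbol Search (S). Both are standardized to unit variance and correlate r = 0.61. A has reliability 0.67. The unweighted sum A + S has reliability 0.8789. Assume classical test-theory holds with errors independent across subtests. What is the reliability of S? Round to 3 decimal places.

0.940

Var(A+S) = 2 + 2·0.61 = 3.220.
True-score variance = ρ_A + ρ_S + 2·0.61, so 0.8789 = (0.67 + ρ_S + 1.22) / 3.220.
ρ_S = 0.8789·3.220 − 0.67 − 1.22 = 0.940.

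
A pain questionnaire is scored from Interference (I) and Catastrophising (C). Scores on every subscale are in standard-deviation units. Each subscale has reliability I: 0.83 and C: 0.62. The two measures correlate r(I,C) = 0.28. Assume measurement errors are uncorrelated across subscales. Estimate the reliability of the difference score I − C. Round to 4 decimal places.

Var(I−C) = 1 + 1 − 2·0.28 = 2 − 0.56 = 1.44.
Under uncorrelated errors the observed covariances equal the true-score covariances, so only the own-variance terms attenuate.
True-score variance = [0.83 + 0.62] − 0.56 = 1.45 − 0.56 = 0.89.
Reliability = 0.89 / 1.44 = 0.6181.

0.6181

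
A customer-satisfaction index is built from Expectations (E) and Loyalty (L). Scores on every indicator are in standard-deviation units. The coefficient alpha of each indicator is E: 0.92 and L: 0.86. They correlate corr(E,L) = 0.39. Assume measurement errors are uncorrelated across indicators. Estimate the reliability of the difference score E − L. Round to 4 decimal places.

0.8197

Var(E−L) = 1 + 1 − 2·0.39 = 2 − 0.78 = 1.22.
With uncorrelated errors the cross-covariances are all true-score covariance, so they carry over unchanged; only the diagonal terms shrink to ρᵢσᵢ².
True-score variance = [0.92 + 0.86] − 0.78 = 1.78 − 0.78 = 1.
Reliability = 1 / 1.22 = 0.8197.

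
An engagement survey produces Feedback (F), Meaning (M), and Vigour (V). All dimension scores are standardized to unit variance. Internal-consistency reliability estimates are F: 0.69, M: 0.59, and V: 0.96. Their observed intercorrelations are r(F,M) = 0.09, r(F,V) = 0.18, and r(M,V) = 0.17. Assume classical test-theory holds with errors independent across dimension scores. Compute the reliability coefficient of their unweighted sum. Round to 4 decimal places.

0.8041

Var(F+M+V) = 3 + 2·[0.09 + 0.18 + 0.17] = 3 + 0.88 = 3.88.
Because errors are independent across components, Cov(Tᵢ,Tⱼ) = Cov(Xᵢ,Xⱼ); the off-diagonal part of the true-score variance is the same as above.
True-score variance = [0.69 + 0.59 + 0.96] + 0.88 = 2.24 + 0.88 = 3.12.
Reliability = 3.12 / 3.88 = 0.8041.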